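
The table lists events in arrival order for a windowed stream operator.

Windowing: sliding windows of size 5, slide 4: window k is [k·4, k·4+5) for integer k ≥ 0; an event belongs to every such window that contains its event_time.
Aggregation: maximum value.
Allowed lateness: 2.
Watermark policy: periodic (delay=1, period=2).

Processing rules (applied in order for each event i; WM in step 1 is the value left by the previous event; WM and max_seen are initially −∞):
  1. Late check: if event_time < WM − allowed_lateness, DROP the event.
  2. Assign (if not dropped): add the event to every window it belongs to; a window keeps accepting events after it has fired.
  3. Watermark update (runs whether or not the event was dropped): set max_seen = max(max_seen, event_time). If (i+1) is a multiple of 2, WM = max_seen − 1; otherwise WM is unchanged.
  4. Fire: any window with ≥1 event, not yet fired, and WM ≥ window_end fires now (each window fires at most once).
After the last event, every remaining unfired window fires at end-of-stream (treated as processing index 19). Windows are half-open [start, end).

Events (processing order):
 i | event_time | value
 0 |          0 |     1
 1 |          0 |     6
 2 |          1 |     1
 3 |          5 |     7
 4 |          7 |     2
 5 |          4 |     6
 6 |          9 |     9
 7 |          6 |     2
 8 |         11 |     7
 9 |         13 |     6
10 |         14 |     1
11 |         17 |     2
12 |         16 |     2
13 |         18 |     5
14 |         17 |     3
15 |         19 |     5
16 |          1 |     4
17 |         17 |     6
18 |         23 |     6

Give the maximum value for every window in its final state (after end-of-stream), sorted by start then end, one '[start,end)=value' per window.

[0,5)=6 [4,9)=7 [8,13)=9 [12,17)=6 [16,21)=6 [20,25)=6

i=0 t=0 v=1: → [0,5); WM=−∞
i=1 t=0 v=6: → [0,5); WM=-1
i=2 t=1 v=1: → [0,5); WM=-1
i=3 t=5 v=7: → [4,9); WM=4
i=4 t=7 v=2: → [4,9); WM=4
i=5 t=4 v=6: → [4,9),[0,5); WM=6; [0,5) fires=6
i=6 t=9 v=9: → [8,13); WM=6
i=7 t=6 v=2: → [4,9); WM=8
i=8 t=11 v=7: → [8,13); WM=8
i=9 t=13 v=6: → [12,17); WM=12; [4,9) fires=7
i=10 t=14 v=1: → [12,17); WM=12
i=11 t=17 v=2: → [16,21); WM=16; [8,13) fires=9
i=12 t=16 v=2: → [16,21),[12,17); WM=16
i=13 t=18 v=5: → [16,21); WM=17; [12,17) fires=6
i=14 t=17 v=3: → [16,21); WM=17
i=15 t=19 v=5: → [16,21); WM=18
i=16 t=1 v=4: DROP (t<18-2); WM=18
i=17 t=17 v=6: → [16,21); WM=18
i=18 t=23 v=6: → [20,25); WM=18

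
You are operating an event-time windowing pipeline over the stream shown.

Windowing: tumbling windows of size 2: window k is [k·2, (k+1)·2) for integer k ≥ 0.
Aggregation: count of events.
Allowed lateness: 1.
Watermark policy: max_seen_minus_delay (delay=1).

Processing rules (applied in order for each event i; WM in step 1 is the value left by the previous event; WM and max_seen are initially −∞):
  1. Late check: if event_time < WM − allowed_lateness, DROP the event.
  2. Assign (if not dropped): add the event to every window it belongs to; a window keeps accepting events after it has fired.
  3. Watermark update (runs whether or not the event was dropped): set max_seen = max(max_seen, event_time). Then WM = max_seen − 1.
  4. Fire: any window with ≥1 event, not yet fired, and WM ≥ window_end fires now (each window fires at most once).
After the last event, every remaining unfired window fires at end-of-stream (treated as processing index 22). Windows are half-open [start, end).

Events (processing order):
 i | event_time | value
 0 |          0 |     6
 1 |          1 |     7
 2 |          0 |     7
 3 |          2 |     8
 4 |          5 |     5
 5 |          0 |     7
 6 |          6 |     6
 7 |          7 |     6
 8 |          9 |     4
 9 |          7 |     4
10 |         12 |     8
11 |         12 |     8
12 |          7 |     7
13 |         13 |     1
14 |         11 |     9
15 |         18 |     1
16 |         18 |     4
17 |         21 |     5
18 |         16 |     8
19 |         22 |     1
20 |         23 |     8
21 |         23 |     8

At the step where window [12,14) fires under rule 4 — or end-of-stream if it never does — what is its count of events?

i=0 t=0 v=6: → [0,2); WM=-1
i=1 t=1 v=7: → [0,2); WM=0
i=2 t=0 v=7: → [0,2); WM=0
i=3 t=2 v=8: → [2,4); WM=1
i=4 t=5 v=5: → [4,6); WM=4; [0,2) fires=3 [2,4) fires=1
i=5 t=0 v=7: DROP (t<4-1); WM=4
i=6 t=6 v=6: → [6,8); WM=5
i=7 t=7 v=6: → [6,8); WM=6; [4,6) fires=1
i=8 t=9 v=4: → [8,10); WM=8; [6,8) fires=2
i=9 t=7 v=4: → [6,8); WM=8
i=10 t=12 v=8: → [12,14); WM=11; [8,10) fires=1
i=11 t=12 v=8: → [12,14); WM=11
i=12 t=7 v=7: DROP (t<11-1); WM=11
i=13 t=13 v=1: → [12,14); WM=12
i=14 t=11 v=9: → [10,12); WM=12; [10,12) fires=1
i=15 t=18 v=1: → [18,20); WM=17; [12,14) fires=3
i=16 t=18 v=4: → [18,20); WM=17
i=17 t=21 v=5: → [20,22); WM=20; [18,20) fires=2
i=18 t=16 v=8: DROP (t<20-1); WM=20
i=19 t=22 v=1: → [22,24); WM=21
i=20 t=23 v=8: → [22,24); WM=22; [20,22) fires=1
i=21 t=23 v=8: → [22,24); WM=22

3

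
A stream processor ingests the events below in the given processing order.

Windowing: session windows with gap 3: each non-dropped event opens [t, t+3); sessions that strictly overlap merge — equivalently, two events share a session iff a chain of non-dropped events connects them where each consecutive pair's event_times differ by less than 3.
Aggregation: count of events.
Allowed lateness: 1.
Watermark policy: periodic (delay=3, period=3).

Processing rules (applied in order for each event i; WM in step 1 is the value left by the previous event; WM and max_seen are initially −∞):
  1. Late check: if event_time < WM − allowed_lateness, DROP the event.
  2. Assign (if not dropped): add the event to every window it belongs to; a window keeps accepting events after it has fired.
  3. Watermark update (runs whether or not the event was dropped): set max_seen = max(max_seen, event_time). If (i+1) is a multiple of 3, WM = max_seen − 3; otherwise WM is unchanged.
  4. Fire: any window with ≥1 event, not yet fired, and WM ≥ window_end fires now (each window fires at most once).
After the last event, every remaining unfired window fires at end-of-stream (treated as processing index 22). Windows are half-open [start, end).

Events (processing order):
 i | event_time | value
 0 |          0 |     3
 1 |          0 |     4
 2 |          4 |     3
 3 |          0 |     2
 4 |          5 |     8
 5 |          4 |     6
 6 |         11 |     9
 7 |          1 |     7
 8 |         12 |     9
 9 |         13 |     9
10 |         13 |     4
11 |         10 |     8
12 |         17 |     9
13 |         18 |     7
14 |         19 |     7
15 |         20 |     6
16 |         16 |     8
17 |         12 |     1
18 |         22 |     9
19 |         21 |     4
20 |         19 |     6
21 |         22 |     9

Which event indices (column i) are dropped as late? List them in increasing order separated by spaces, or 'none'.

i=0 t=0 v=3: → [0,3); WM=−∞
i=1 t=0 v=4: → [0,3); WM=−∞
i=2 t=4 v=3: → [4,7); WM=1
i=3 t=0 v=2: → [0,3); WM=1
i=4 t=5 v=8: → [4,8); WM=1
i=5 t=4 v=6: → [4,8); WM=2
i=6 t=11 v=9: → [11,14); WM=2
i=7 t=1 v=7: → [0,4); WM=2
i=8 t=12 v=9: → [11,15); WM=9
i=9 t=13 v=9: → [11,16); WM=9
i=10 t=13 v=4: → [11,16); WM=9
i=11 t=10 v=8: → [10,16); WM=10
i=12 t=17 v=9: → [17,20); WM=10
i=13 t=18 v=7: → [17,21); WM=10
i=14 t=19 v=7: → [17,22); WM=16
i=15 t=20 v=6: → [17,23); WM=16
i=16 t=16 v=8: → [16,23); WM=16
i=17 t=12 v=1: DROP (t<16-1); WM=17
i=18 t=22 v=9: → [16,25); WM=17
i=19 t=21 v=4: → [16,25); WM=17
i=20 t=19 v=6: → [16,25); WM=19
i=21 t=22 v=9: → [16,25); WM=19

17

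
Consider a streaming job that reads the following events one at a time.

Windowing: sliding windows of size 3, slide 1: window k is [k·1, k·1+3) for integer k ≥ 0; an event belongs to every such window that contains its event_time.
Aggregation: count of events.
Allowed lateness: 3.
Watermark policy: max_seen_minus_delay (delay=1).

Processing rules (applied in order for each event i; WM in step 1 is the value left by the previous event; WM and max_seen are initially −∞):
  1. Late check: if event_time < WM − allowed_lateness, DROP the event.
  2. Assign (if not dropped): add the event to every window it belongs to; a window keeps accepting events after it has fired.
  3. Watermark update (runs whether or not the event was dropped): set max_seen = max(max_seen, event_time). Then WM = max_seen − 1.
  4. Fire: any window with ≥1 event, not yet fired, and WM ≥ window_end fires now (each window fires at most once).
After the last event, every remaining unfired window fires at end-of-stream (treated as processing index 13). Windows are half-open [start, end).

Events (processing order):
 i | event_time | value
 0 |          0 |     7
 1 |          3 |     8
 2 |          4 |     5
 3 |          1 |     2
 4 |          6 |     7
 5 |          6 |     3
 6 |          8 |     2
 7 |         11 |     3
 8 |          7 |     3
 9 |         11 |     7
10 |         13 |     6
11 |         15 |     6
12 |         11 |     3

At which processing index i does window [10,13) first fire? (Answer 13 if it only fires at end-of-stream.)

i=0 t=0 v=7: → [0,3); WM=-1
i=1 t=3 v=8: → [3,6),[2,5),[1,4); WM=2
i=2 t=4 v=5: → [4,7),[3,6),[2,5); WM=3; [0,3) fires=1
i=3 t=1 v=2: → [1,4),[0,3); WM=3
i=4 t=6 v=7: → [6,9),[5,8),[4,7); WM=5; [1,4) fires=2 [2,5) fires=2
i=5 t=6 v=3: → [6,9),[5,8),[4,7); WM=5
i=6 t=8 v=2: → [8,11),[7,10),[6,9); WM=7; [3,6) fires=2 [4,7) fires=3
i=7 t=11 v=3: → [11,14),[10,13),[9,12); WM=10; [5,8) fires=2 [6,9) fires=3 [7,10) fires=1
i=8 t=7 v=3: → [7,10),[6,9),[5,8); WM=10
i=9 t=11 v=7: → [11,14),[10,13),[9,12); WM=10
i=10 t=13 v=6: → [13,16),[12,15),[11,14); WM=12; [8,11) fires=1 [9,12) fires=2
i=11 t=15 v=6: → [15,18),[14,17),[13,16); WM=14; [10,13) fires=2 [11,14) fires=3
i=12 t=11 v=3: → [11,14),[10,13),[9,12); WM=14

11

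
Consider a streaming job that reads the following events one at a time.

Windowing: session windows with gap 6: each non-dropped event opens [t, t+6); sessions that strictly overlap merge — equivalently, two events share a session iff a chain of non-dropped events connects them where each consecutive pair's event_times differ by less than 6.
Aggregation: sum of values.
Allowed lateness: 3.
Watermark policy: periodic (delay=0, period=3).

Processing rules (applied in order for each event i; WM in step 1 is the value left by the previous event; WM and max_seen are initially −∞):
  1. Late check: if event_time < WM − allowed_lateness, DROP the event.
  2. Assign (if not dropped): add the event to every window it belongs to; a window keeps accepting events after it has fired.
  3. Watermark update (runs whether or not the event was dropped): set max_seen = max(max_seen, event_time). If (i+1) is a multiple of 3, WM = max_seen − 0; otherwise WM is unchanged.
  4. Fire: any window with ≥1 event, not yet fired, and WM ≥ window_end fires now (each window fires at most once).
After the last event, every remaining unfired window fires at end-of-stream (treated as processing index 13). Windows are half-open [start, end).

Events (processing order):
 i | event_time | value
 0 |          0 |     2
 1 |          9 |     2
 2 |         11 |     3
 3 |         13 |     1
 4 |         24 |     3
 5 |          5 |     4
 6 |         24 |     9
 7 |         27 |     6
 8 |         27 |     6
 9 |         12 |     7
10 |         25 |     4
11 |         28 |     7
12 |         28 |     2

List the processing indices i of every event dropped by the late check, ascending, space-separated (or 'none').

i=0 t=0 v=2: → [0,6); WM=−∞
i=1 t=9 v=2: → [9,15); WM=−∞
i=2 t=11 v=3: → [9,17); WM=11
i=3 t=13 v=1: → [9,19); WM=11
i=4 t=24 v=3: → [24,30); WM=11
i=5 t=5 v=4: DROP (t<11-3); WM=24
i=6 t=24 v=9: → [24,30); WM=24
i=7 t=27 v=6: → [24,33); WM=24
i=8 t=27 v=6: → [24,33); WM=27
i=9 t=12 v=7: DROP (t<27-3); WM=27
i=10 t=25 v=4: → [24,33); WM=27
i=11 t=28 v=7: → [24,34); WM=28
i=12 t=28 v=2: → [24,34); WM=28

5 9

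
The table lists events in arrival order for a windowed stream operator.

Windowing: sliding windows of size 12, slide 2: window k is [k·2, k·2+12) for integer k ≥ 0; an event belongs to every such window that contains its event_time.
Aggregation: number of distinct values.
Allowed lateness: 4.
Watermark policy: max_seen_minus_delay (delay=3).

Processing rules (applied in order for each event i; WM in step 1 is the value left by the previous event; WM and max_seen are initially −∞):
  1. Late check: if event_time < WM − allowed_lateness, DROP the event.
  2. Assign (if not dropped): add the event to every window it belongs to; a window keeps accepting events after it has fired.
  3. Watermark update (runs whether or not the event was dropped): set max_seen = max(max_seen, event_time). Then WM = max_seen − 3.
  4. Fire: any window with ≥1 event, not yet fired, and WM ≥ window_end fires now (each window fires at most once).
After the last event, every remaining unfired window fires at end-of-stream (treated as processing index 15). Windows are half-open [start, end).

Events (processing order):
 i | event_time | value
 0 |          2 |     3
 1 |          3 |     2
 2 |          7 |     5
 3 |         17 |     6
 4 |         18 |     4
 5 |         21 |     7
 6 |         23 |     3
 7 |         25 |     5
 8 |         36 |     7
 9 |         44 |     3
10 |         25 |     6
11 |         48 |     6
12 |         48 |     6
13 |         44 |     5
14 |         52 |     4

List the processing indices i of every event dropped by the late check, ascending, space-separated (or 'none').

i=0 t=2 v=3: → [2,14),[0,12); WM=-1
i=1 t=3 v=2: → [2,14),[0,12); WM=0
i=2 t=7 v=5: → [6,18),[4,16),[2,14),[0,12); WM=4
i=3 t=17 v=6: → [16,28),[14,26),[12,24),[10,22),[8,20),[6,18); WM=14; [0,12) fires=3 [2,14) fires=3
i=4 t=18 v=4: → [18,30),[16,28),[14,26),[12,24),[10,22),[8,20); WM=15
i=5 t=21 v=7: → [20,32),[18,30),[16,28),[14,26),[12,24),[10,22); WM=18; [4,16) fires=1 [6,18) fires=2
i=6 t=23 v=3: → [22,34),[20,32),[18,30),[16,28),[14,26),[12,24); WM=20; [8,20) fires=2
i=7 t=25 v=5: → [24,36),[22,34),[20,32),[18,30),[16,28),[14,26); WM=22; [10,22) fires=3
i=8 t=36 v=7: → [36,48),[34,46),[32,44),[30,42),[28,40),[26,38); WM=33; [12,24) fires=4 [14,26) fires=5 [16,28) fires=5 [18,30) fires=4 [20,32) fires=3
i=9 t=44 v=3: → [44,56),[42,54),[40,52),[38,50),[36,48),[34,46); WM=41; [22,34) fires=2 [24,36) fires=1 [26,38) fires=1 [28,40) fires=1
i=10 t=25 v=6: DROP (t<41-4); WM=41
i=11 t=48 v=6: → [48,60),[46,58),[44,56),[42,54),[40,52),[38,50); WM=45; [30,42) fires=1 [32,44) fires=1
i=12 t=48 v=6: → [48,60),[46,58),[44,56),[42,54),[40,52),[38,50); WM=45
i=13 t=44 v=5: → [44,56),[42,54),[40,52),[38,50),[36,48),[34,46); WM=45
i=14 t=52 v=4: → [52,64),[50,62),[48,60),[46,58),[44,56),[42,54); WM=49; [34,46) fires=3 [36,48) fires=3

10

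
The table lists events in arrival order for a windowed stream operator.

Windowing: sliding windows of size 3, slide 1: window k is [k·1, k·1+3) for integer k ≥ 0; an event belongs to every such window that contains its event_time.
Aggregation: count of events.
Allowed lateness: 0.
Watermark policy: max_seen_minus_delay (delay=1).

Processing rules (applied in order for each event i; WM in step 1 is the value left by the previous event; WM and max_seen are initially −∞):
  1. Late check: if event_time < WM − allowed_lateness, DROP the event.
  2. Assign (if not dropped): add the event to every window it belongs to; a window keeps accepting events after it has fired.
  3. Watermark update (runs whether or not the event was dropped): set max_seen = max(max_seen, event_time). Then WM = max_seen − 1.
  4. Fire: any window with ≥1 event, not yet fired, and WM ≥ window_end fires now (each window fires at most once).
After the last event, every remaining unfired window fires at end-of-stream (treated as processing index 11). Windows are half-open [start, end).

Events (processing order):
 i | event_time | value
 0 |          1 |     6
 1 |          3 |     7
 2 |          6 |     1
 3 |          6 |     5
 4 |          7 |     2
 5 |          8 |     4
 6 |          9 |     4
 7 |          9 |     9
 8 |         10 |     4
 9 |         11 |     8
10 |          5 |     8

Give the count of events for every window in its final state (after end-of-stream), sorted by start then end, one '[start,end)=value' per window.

i=0 t=1 v=6: → [1,4),[0,3); WM=0
i=1 t=3 v=7: → [3,6),[2,5),[1,4); WM=2
i=2 t=6 v=1: → [6,9),[5,8),[4,7); WM=5; [0,3) fires=1 [1,4) fires=2 [2,5) fires=1
i=3 t=6 v=5: → [6,9),[5,8),[4,7); WM=5
i=4 t=7 v=2: → [7,10),[6,9),[5,8); WM=6; [3,6) fires=1
i=5 t=8 v=4: → [8,11),[7,10),[6,9); WM=7; [4,7) fires=2
i=6 t=9 v=4: → [9,12),[8,11),[7,10); WM=8; [5,8) fires=3
i=7 t=9 v=9: → [9,12),[8,11),[7,10); WM=8
i=8 t=10 v=4: → [10,13),[9,12),[8,11); WM=9; [6,9) fires=4
i=9 t=11 v=8: → [11,14),[10,13),[9,12); WM=10; [7,10) fires=4
i=10 t=5 v=8: DROP (t<10-0); WM=10

[0,3)=1 [1,4)=2 [2,5)=1 [3,6)=1 [4,7)=2 [5,8)=3 [6,9)=4 [7,10)=4 [8,11)=4 [9,12)=4 [10,13)=2 [11,14)=1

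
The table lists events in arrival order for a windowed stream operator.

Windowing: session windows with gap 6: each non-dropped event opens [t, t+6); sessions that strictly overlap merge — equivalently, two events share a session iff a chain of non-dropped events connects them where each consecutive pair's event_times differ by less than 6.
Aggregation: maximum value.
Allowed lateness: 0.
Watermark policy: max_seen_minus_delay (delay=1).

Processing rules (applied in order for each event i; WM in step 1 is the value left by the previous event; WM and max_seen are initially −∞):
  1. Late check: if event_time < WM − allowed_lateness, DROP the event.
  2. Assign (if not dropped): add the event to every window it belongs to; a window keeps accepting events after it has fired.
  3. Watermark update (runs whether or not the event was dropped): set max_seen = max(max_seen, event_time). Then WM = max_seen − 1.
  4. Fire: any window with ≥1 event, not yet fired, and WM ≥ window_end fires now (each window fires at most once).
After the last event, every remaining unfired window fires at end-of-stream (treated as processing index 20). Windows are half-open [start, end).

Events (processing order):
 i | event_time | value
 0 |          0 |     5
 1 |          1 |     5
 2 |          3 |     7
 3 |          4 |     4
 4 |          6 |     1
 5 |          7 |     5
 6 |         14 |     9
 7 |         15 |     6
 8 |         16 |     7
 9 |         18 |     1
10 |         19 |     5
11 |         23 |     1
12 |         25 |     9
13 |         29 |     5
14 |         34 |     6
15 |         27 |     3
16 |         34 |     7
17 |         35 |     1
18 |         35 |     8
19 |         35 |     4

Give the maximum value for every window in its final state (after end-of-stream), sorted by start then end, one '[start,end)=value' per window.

[0,13)=7 [14,41)=9

i=0 t=0 v=5: → [0,6); WM=-1
i=1 t=1 v=5: → [0,7); WM=0
i=2 t=3 v=7: → [0,9); WM=2
i=3 t=4 v=4: → [0,10); WM=3
i=4 t=6 v=1: → [0,12); WM=5
i=5 t=7 v=5: → [0,13); WM=6
i=6 t=14 v=9: → [14,20); WM=13
i=7 t=15 v=6: → [14,21); WM=14
i=8 t=16 v=7: → [14,22); WM=15
i=9 t=18 v=1: → [14,24); WM=17
i=10 t=19 v=5: → [14,25); WM=18
i=11 t=23 v=1: → [14,29); WM=22
i=12 t=25 v=9: → [14,31); WM=24
i=13 t=29 v=5: → [14,35); WM=28
i=14 t=34 v=6: → [14,40); WM=33
i=15 t=27 v=3: DROP (t<33-0); WM=33
i=16 t=34 v=7: → [14,40); WM=33
i=17 t=35 v=1: → [14,41); WM=34
i=18 t=35 v=8: → [14,41); WM=34
i=19 t=35 v=4: → [14,41); WM=34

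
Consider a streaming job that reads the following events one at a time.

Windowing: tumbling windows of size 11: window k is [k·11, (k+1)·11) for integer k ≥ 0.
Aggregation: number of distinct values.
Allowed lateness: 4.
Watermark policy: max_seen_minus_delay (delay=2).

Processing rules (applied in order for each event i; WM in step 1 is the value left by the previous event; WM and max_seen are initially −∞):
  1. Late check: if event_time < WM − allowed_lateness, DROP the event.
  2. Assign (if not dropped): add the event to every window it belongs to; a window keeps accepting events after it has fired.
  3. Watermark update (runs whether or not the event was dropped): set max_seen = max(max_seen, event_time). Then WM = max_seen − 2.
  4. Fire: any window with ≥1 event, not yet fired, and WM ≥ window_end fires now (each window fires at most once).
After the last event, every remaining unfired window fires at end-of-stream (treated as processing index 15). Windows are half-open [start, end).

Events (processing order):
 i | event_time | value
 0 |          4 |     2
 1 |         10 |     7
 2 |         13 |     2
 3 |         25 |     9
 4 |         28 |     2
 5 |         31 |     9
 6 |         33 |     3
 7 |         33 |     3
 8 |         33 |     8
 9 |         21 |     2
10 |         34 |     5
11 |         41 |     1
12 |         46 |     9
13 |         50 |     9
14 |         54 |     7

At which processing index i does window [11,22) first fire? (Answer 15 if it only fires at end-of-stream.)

3

i=0 t=4 v=2: → [0,11); WM=2
i=1 t=10 v=7: → [0,11); WM=8
i=2 t=13 v=2: → [11,22); WM=11; [0,11) fires=2
i=3 t=25 v=9: → [22,33); WM=23; [11,22) fires=1
i=4 t=28 v=2: → [22,33); WM=26
i=5 t=31 v=9: → [22,33); WM=29
i=6 t=33 v=3: → [33,44); WM=31
i=7 t=33 v=3: → [33,44); WM=31
i=8 t=33 v=8: → [33,44); WM=31
i=9 t=21 v=2: DROP (t<31-4); WM=31
i=10 t=34 v=5: → [33,44); WM=32
i=11 t=41 v=1: → [33,44); WM=39; [22,33) fires=2
i=12 t=46 v=9: → [44,55); WM=44; [33,44) fires=4
i=13 t=50 v=9: → [44,55); WM=48
i=14 t=54 v=7: → [44,55); WM=52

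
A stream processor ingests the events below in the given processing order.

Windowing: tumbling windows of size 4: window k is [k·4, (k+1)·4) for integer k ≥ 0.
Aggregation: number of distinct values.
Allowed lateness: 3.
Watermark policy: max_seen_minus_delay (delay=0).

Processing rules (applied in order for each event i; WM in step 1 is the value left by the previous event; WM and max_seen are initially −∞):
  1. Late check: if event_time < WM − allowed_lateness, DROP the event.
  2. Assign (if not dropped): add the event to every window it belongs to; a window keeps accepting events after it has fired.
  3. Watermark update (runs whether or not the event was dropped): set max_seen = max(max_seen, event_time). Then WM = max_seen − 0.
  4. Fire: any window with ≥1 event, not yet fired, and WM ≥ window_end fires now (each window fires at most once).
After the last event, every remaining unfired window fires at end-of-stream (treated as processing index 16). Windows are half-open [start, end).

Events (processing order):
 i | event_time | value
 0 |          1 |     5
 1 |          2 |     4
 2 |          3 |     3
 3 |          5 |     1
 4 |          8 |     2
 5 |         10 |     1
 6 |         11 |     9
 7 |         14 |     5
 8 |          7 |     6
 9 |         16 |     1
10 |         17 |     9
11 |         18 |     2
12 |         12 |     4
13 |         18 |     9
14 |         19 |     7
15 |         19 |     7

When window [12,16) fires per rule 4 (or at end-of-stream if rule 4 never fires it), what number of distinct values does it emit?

i=0 t=1 v=5: → [0,4); WM=1
i=1 t=2 v=4: → [0,4); WM=2
i=2 t=3 v=3: → [0,4); WM=3
i=3 t=5 v=1: → [4,8); WM=5; [0,4) fires=3
i=4 t=8 v=2: → [8,12); WM=8; [4,8) fires=1
i=5 t=10 v=1: → [8,12); WM=10
i=6 t=11 v=9: → [8,12); WM=11
i=7 t=14 v=5: → [12,16); WM=14; [8,12) fires=3
i=8 t=7 v=6: DROP (t<14-3); WM=14
i=9 t=16 v=1: → [16,20); WM=16; [12,16) fires=1
i=10 t=17 v=9: → [16,20); WM=17
i=11 t=18 v=2: → [16,20); WM=18
i=12 t=12 v=4: DROP (t<18-3); WM=18
i=13 t=18 v=9: → [16,20); WM=18
i=14 t=19 v=7: → [16,20); WM=19
i=15 t=19 v=7: → [16,20); WM=19

1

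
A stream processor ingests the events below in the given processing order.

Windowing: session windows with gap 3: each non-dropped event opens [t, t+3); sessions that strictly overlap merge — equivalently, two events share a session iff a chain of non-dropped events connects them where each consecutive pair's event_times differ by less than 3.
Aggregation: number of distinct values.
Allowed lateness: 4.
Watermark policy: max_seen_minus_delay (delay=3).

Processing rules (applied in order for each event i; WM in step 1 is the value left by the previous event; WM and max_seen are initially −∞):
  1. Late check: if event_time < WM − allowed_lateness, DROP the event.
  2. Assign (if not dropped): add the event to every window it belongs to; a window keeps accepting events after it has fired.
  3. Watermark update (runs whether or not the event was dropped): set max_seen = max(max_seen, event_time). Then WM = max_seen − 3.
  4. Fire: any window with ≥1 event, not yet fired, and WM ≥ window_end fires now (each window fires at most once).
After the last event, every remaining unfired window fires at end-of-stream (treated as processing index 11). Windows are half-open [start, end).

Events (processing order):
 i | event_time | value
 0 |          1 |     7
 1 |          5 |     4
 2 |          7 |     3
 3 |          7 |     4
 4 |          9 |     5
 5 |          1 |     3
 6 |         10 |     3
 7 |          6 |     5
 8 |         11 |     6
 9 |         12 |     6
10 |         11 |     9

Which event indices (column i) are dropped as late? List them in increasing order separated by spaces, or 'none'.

5

i=0 t=1 v=7: → [1,4); WM=-2
i=1 t=5 v=4: → [5,8); WM=2
i=2 t=7 v=3: → [5,10); WM=4
i=3 t=7 v=4: → [5,10); WM=4
i=4 t=9 v=5: → [5,12); WM=6
i=5 t=1 v=3: DROP (t<6-4); WM=6
i=6 t=10 v=3: → [5,13); WM=7
i=7 t=6 v=5: → [5,13); WM=7
i=8 t=11 v=6: → [5,14); WM=8
i=9 t=12 v=6: → [5,15); WM=9
i=10 t=11 v=9: → [5,15); WM=9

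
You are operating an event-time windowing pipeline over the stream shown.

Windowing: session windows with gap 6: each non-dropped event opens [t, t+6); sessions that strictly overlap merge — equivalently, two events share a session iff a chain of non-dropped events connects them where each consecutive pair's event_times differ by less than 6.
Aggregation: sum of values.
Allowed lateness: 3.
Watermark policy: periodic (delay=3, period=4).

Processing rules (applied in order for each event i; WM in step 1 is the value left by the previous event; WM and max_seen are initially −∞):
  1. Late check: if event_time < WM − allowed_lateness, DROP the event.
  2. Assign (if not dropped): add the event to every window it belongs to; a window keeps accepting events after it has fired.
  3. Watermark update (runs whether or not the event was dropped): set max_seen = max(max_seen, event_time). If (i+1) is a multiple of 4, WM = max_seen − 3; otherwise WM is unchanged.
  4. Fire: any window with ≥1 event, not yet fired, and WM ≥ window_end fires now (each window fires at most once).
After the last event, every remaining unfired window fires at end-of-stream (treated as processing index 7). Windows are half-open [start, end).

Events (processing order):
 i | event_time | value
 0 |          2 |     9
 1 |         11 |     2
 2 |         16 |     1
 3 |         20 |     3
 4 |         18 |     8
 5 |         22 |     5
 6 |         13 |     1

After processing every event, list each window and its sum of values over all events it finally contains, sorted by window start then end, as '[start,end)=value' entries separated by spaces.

i=0 t=2 v=9: → [2,8); WM=−∞
i=1 t=11 v=2: → [11,17); WM=−∞
i=2 t=16 v=1: → [11,22); WM=−∞
i=3 t=20 v=3: → [11,26); WM=17
i=4 t=18 v=8: → [11,26); WM=17
i=5 t=22 v=5: → [11,28); WM=17
i=6 t=13 v=1: DROP (t<17-3); WM=17

[2,8)=9 [11,28)=19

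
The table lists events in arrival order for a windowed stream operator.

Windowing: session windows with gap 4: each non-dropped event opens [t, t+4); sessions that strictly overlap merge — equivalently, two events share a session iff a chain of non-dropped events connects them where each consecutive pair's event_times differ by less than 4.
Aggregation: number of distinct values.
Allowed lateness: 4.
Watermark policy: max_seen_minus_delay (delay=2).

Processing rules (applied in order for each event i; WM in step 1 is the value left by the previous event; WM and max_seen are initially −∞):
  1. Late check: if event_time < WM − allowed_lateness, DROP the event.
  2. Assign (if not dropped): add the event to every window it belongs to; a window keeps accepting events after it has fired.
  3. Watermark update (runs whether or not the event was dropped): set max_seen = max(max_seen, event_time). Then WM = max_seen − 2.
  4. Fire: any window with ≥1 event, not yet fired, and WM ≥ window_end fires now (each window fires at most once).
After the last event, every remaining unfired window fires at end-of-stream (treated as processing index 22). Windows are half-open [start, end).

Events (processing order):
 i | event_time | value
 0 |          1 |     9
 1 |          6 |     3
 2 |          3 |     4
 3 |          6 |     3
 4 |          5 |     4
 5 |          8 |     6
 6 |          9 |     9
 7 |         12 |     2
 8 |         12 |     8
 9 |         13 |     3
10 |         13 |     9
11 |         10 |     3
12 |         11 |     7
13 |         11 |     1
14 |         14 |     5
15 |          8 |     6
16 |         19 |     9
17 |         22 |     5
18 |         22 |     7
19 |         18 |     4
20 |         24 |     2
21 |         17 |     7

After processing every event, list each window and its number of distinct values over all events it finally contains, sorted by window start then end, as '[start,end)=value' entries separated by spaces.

i=0 t=1 v=9: → [1,5); WM=-1
i=1 t=6 v=3: → [6,10); WM=4
i=2 t=3 v=4: → [1,10); WM=4
i=3 t=6 v=3: → [1,10); WM=4
i=4 t=5 v=4: → [1,10); WM=4
i=5 t=8 v=6: → [1,12); WM=6
i=6 t=9 v=9: → [1,13); WM=7
i=7 t=12 v=2: → [1,16); WM=10
i=8 t=12 v=8: → [1,16); WM=10
i=9 t=13 v=3: → [1,17); WM=11
i=10 t=13 v=9: → [1,17); WM=11
i=11 t=10 v=3: → [1,17); WM=11
i=12 t=11 v=7: → [1,17); WM=11
i=13 t=11 v=1: → [1,17); WM=11
i=14 t=14 v=5: → [1,18); WM=12
i=15 t=8 v=6: → [1,18); WM=12
i=16 t=19 v=9: → [19,23); WM=17
i=17 t=22 v=5: → [19,26); WM=20
i=18 t=22 v=7: → [19,26); WM=20
i=19 t=18 v=4: → [18,26); WM=20
i=20 t=24 v=2: → [18,28); WM=22
i=21 t=17 v=7: DROP (t<22-4); WM=22

[1,18)=9 [18,28)=5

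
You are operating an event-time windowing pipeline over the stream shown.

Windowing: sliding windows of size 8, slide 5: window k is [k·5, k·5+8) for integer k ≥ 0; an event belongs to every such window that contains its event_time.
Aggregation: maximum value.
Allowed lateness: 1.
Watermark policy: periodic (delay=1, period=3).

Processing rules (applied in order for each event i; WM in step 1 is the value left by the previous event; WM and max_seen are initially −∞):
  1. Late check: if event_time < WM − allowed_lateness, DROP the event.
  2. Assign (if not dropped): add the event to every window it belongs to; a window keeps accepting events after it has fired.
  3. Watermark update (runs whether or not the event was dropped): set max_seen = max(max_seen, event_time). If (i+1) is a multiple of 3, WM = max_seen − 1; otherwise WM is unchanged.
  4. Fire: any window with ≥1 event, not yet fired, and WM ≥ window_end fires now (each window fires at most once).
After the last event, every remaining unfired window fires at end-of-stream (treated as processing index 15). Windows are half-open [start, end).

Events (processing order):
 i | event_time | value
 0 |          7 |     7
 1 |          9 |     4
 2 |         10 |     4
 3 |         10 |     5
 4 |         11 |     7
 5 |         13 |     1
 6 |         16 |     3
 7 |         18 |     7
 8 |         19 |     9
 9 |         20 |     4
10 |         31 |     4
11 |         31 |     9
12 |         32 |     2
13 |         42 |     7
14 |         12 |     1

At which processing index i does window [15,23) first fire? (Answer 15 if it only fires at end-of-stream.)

i=0 t=7 v=7: → [5,13),[0,8); WM=−∞
i=1 t=9 v=4: → [5,13); WM=−∞
i=2 t=10 v=4: → [10,18),[5,13); WM=9; [0,8) fires=7
i=3 t=10 v=5: → [10,18),[5,13); WM=9
i=4 t=11 v=7: → [10,18),[5,13); WM=9
i=5 t=13 v=1: → [10,18); WM=12
i=6 t=16 v=3: → [15,23),[10,18); WM=12
i=7 t=18 v=7: → [15,23); WM=12
i=8 t=19 v=9: → [15,23); WM=18; [5,13) fires=7 [10,18) fires=7
i=9 t=20 v=4: → [20,28),[15,23); WM=18
i=10 t=31 v=4: → [30,38),[25,33); WM=18
i=11 t=31 v=9: → [30,38),[25,33); WM=30; [15,23) fires=9 [20,28) fires=4
i=12 t=32 v=2: → [30,38),[25,33); WM=30
i=13 t=42 v=7: → [40,48),[35,43); WM=30
i=14 t=12 v=1: DROP (t<30-1); WM=41; [25,33) fires=9 [30,38) fires=9

11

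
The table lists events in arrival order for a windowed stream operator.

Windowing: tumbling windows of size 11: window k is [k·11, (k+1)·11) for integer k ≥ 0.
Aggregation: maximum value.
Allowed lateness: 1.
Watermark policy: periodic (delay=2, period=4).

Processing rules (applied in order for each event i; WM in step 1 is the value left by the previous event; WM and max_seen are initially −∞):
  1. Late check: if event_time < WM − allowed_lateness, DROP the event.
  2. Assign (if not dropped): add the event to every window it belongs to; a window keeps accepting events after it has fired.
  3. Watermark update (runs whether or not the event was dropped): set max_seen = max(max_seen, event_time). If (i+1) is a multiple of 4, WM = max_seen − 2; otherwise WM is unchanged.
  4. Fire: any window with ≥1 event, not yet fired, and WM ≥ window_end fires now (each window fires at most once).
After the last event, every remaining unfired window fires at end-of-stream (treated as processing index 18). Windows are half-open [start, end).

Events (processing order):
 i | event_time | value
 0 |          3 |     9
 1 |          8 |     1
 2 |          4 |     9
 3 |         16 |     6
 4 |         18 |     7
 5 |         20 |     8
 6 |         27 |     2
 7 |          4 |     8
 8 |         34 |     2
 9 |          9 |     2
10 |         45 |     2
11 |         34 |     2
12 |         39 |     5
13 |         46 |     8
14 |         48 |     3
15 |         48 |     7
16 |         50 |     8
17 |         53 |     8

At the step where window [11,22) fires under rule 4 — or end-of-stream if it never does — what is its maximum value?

8

i=0 t=3 v=9: → [0,11); WM=−∞
i=1 t=8 v=1: → [0,11); WM=−∞
i=2 t=4 v=9: → [0,11); WM=−∞
i=3 t=16 v=6: → [11,22); WM=14; [0,11) fires=9
i=4 t=18 v=7: → [11,22); WM=14
i=5 t=20 v=8: → [11,22); WM=14
i=6 t=27 v=2: → [22,33); WM=14
i=7 t=4 v=8: DROP (t<14-1); WM=25; [11,22) fires=8
i=8 t=34 v=2: → [33,44); WM=25
i=9 t=9 v=2: DROP (t<25-1); WM=25
i=10 t=45 v=2: → [44,55); WM=25
i=11 t=34 v=2: → [33,44); WM=43; [22,33) fires=2
i=12 t=39 v=5: DROP (t<43-1); WM=43
i=13 t=46 v=8: → [44,55); WM=43
i=14 t=48 v=3: → [44,55); WM=43
i=15 t=48 v=7: → [44,55); WM=46; [33,44) fires=2
i=16 t=50 v=8: → [44,55); WM=46
i=17 t=53 v=8: → [44,55); WM=46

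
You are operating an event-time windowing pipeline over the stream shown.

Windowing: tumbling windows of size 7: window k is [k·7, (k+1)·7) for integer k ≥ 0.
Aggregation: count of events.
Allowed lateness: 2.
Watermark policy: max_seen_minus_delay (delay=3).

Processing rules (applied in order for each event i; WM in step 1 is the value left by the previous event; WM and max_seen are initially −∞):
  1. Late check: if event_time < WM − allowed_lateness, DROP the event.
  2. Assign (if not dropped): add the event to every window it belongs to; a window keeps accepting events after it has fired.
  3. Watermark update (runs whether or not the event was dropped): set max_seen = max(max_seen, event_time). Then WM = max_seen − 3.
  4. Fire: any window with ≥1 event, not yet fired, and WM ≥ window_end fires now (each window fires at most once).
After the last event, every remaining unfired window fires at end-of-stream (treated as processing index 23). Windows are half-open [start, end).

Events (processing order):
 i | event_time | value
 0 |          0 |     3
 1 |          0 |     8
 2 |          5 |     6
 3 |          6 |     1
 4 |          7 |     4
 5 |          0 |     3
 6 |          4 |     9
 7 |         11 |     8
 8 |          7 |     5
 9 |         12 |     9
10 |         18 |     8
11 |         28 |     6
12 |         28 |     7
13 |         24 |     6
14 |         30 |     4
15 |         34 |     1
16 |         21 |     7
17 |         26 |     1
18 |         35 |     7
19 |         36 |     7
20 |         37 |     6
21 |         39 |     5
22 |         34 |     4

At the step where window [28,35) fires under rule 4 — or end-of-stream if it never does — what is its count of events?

i=0 t=0 v=3: → [0,7); WM=-3
i=1 t=0 v=8: → [0,7); WM=-3
i=2 t=5 v=6: → [0,7); WM=2
i=3 t=6 v=1: → [0,7); WM=3
i=4 t=7 v=4: → [7,14); WM=4
i=5 t=0 v=3: DROP (t<4-2); WM=4
i=6 t=4 v=9: → [0,7); WM=4
i=7 t=11 v=8: → [7,14); WM=8; [0,7) fires=5
i=8 t=7 v=5: → [7,14); WM=8
i=9 t=12 v=9: → [7,14); WM=9
i=10 t=18 v=8: → [14,21); WM=15; [7,14) fires=4
i=11 t=28 v=6: → [28,35); WM=25; [14,21) fires=1
i=12 t=28 v=7: → [28,35); WM=25
i=13 t=24 v=6: → [21,28); WM=25
i=14 t=30 v=4: → [28,35); WM=27
i=15 t=34 v=1: → [28,35); WM=31; [21,28) fires=1
i=16 t=21 v=7: DROP (t<31-2); WM=31
i=17 t=26 v=1: DROP (t<31-2); WM=31
i=18 t=35 v=7: → [35,42); WM=32
i=19 t=36 v=7: → [35,42); WM=33
i=20 t=37 v=6: → [35,42); WM=34
i=21 t=39 v=5: → [35,42); WM=36; [28,35) fires=4
i=22 t=34 v=4: → [28,35); WM=36

4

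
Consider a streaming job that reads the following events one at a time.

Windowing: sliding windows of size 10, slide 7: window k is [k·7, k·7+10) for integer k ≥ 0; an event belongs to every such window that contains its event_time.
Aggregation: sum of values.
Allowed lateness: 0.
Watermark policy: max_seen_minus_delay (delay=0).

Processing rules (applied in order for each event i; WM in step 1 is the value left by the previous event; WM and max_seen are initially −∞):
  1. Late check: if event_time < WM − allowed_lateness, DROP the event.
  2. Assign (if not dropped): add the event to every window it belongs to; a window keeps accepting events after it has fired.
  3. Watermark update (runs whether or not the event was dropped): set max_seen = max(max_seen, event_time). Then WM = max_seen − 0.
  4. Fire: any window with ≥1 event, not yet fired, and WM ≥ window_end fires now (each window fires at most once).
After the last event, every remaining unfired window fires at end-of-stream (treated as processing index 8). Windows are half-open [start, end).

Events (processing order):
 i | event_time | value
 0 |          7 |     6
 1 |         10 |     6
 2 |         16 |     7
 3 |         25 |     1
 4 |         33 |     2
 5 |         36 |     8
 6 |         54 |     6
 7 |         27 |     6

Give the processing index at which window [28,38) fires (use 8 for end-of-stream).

i=0 t=7 v=6: → [7,17),[0,10); WM=7
i=1 t=10 v=6: → [7,17); WM=10; [0,10) fires=6
i=2 t=16 v=7: → [14,24),[7,17); WM=16
i=3 t=25 v=1: → [21,31); WM=25; [7,17) fires=19 [14,24) fires=7
i=4 t=33 v=2: → [28,38); WM=33; [21,31) fires=1
i=5 t=36 v=8: → [35,45),[28,38); WM=36
i=6 t=54 v=6: → [49,59); WM=54; [28,38) fires=10 [35,45) fires=8
i=7 t=27 v=6: DROP (t<54-0); WM=54

6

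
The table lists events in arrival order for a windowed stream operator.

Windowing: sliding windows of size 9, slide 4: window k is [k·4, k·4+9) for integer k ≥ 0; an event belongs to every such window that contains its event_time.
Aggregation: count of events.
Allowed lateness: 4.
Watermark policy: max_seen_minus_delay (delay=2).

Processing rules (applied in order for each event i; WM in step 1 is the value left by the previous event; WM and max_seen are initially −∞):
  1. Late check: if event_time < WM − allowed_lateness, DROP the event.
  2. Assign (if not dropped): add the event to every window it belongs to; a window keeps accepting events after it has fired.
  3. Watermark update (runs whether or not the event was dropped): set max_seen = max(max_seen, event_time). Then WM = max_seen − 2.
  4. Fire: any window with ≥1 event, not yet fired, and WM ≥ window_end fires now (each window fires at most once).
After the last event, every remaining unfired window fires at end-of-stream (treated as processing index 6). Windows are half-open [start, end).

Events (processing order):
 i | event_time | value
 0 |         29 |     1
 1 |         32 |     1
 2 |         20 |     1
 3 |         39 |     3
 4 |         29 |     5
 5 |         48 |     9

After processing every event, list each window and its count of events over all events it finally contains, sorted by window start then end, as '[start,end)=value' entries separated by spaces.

[24,33)=2 [28,37)=2 [32,41)=2 [36,45)=1 [40,49)=1 [44,53)=1 [48,57)=1

i=0 t=29 v=1: → [28,37),[24,33); WM=27
i=1 t=32 v=1: → [32,41),[28,37),[24,33); WM=30
i=2 t=20 v=1: DROP (t<30-4); WM=30
i=3 t=39 v=3: → [36,45),[32,41); WM=37; [24,33) fires=2 [28,37) fires=2
i=4 t=29 v=5: DROP (t<37-4); WM=37
i=5 t=48 v=9: → [48,57),[44,53),[40,49); WM=46; [32,41) fires=2 [36,45) fires=1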